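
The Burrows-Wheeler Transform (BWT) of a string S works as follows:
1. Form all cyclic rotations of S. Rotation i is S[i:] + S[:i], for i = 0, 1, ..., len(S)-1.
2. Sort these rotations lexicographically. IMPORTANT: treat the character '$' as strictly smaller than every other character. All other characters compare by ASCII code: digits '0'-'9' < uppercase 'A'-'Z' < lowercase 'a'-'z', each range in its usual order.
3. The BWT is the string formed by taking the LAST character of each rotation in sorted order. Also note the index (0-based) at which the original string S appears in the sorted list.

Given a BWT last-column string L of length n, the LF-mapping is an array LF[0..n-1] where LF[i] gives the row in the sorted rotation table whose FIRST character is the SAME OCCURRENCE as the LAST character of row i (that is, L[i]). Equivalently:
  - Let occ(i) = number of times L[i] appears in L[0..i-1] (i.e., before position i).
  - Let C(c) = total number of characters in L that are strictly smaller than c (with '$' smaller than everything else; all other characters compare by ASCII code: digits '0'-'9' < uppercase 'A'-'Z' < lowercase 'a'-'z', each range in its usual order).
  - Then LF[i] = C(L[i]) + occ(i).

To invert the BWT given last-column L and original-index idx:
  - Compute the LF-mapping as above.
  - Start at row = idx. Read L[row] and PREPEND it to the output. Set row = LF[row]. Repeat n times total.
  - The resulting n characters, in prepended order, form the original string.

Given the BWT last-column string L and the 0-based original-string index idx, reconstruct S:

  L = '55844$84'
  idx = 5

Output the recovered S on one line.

Answer: 5448845$

Derivation:
LF mapping: 4 5 6 1 2 0 7 3
Walk LF starting at row 5, prepending L[row]:
  step 1: row=5, L[5]='$', prepend. Next row=LF[5]=0
  step 2: row=0, L[0]='5', prepend. Next row=LF[0]=4
  step 3: row=4, L[4]='4', prepend. Next row=LF[4]=2
  step 4: row=2, L[2]='8', prepend. Next row=LF[2]=6
  step 5: row=6, L[6]='8', prepend. Next row=LF[6]=7
  step 6: row=7, L[7]='4', prepend. Next row=LF[7]=3
  step 7: row=3, L[3]='4', prepend. Next row=LF[3]=1
  step 8: row=1, L[1]='5', prepend. Next row=LF[1]=5
Reversed output: 5448845$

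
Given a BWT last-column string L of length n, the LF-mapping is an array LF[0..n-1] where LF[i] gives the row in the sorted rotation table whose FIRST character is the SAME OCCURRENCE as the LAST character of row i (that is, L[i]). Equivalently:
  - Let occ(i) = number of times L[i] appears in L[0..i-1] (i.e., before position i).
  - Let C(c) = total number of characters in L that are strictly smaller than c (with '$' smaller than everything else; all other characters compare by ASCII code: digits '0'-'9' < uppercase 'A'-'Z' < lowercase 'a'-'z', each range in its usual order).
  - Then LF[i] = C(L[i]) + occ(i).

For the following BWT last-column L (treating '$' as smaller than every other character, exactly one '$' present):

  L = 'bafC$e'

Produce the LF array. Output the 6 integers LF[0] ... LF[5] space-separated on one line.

Answer: 3 2 5 1 0 4

Derivation:
Char counts: '$':1, 'C':1, 'a':1, 'b':1, 'e':1, 'f':1
C (first-col start): C('$')=0, C('C')=1, C('a')=2, C('b')=3, C('e')=4, C('f')=5
L[0]='b': occ=0, LF[0]=C('b')+0=3+0=3
L[1]='a': occ=0, LF[1]=C('a')+0=2+0=2
L[2]='f': occ=0, LF[2]=C('f')+0=5+0=5
L[3]='C': occ=0, LF[3]=C('C')+0=1+0=1
L[4]='$': occ=0, LF[4]=C('$')+0=0+0=0
L[5]='e': occ=0, LF[5]=C('e')+0=4+0=4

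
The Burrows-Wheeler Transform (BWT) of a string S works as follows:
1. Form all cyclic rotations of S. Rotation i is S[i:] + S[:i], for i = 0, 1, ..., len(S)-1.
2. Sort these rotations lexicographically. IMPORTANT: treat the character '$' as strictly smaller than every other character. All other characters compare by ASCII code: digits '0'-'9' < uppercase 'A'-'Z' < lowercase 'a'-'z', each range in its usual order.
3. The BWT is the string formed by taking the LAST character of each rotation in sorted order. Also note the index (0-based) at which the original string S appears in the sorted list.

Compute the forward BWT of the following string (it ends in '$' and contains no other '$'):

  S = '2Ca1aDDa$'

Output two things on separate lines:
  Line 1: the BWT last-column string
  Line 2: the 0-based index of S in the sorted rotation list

Answer: aa$2aDDC1
2

Derivation:
All 9 rotations (rotation i = S[i:]+S[:i]):
  rot[0] = 2Ca1aDDa$
  rot[1] = Ca1aDDa$2
  rot[2] = a1aDDa$2C
  rot[3] = 1aDDa$2Ca
  rot[4] = aDDa$2Ca1
  rot[5] = DDa$2Ca1a
  rot[6] = Da$2Ca1aD
  rot[7] = a$2Ca1aDD
  rot[8] = $2Ca1aDDa
Sorted (with $ < everything):
  sorted[0] = $2Ca1aDDa  (last char: 'a')
  sorted[1] = 1aDDa$2Ca  (last char: 'a')
  sorted[2] = 2Ca1aDDa$  (last char: '$')
  sorted[3] = Ca1aDDa$2  (last char: '2')
  sorted[4] = DDa$2Ca1a  (last char: 'a')
  sorted[5] = Da$2Ca1aD  (last char: 'D')
  sorted[6] = a$2Ca1aDD  (last char: 'D')
  sorted[7] = a1aDDa$2C  (last char: 'C')
  sorted[8] = aDDa$2Ca1  (last char: '1')
Last column: aa$2aDDC1
Original string S is at sorted index 2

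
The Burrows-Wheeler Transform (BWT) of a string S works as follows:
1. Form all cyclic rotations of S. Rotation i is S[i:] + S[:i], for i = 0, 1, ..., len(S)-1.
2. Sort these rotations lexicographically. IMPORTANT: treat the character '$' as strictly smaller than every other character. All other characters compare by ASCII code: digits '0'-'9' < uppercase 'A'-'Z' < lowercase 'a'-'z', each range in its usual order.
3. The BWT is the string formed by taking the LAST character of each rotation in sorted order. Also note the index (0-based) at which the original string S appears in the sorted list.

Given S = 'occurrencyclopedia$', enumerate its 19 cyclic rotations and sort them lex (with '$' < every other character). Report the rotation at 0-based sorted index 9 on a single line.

All 19 rotations (rotation i = S[i:]+S[:i]):
  rot[0] = occurrencyclopedia$
  rot[1] = ccurrencyclopedia$o
  rot[2] = currencyclopedia$oc
  rot[3] = urrencyclopedia$occ
  rot[4] = rrencyclopedia$occu
  rot[5] = rencyclopedia$occur
  rot[6] = encyclopedia$occurr
  rot[7] = ncyclopedia$occurre
  rot[8] = cyclopedia$occurren
  rot[9] = yclopedia$occurrenc
  rot[10] = clopedia$occurrency
  rot[11] = lopedia$occurrencyc
  rot[12] = opedia$occurrencycl
  rot[13] = pedia$occurrencyclo
  rot[14] = edia$occurrencyclop
  rot[15] = dia$occurrencyclope
  rot[16] = ia$occurrencycloped
  rot[17] = a$occurrencyclopedi
  rot[18] = $occurrencyclopedia
Sorted (with $ < everything):
  sorted[0] = $occurrencyclopedia
  sorted[1] = a$occurrencyclopedi
  sorted[2] = ccurrencyclopedia$o
  sorted[3] = clopedia$occurrency
  sorted[4] = currencyclopedia$oc
  sorted[5] = cyclopedia$occurren
  sorted[6] = dia$occurrencyclope
  sorted[7] = edia$occurrencyclop
  sorted[8] = encyclopedia$occurr
  sorted[9] = ia$occurrencycloped
  sorted[10] = lopedia$occurrencyc
  sorted[11] = ncyclopedia$occurre
  sorted[12] = occurrencyclopedia$
  sorted[13] = opedia$occurrencycl
  sorted[14] = pedia$occurrencyclo
  sorted[15] = rencyclopedia$occur
  sorted[16] = rrencyclopedia$occu
  sorted[17] = urrencyclopedia$occ
  sorted[18] = yclopedia$occurrenc
sorted[9] = ia$occurrencycloped

Answer: ia$occurrencycloped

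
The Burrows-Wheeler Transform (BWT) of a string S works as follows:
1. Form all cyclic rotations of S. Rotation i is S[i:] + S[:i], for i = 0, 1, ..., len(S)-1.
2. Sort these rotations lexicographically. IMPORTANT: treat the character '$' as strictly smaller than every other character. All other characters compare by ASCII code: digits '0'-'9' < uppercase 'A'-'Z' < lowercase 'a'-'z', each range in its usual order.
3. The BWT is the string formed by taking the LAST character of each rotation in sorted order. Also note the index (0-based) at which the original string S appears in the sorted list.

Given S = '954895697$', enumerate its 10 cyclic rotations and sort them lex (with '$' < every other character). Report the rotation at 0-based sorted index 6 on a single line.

Answer: 895697$954

Derivation:
All 10 rotations (rotation i = S[i:]+S[:i]):
  rot[0] = 954895697$
  rot[1] = 54895697$9
  rot[2] = 4895697$95
  rot[3] = 895697$954
  rot[4] = 95697$9548
  rot[5] = 5697$95489
  rot[6] = 697$954895
  rot[7] = 97$9548956
  rot[8] = 7$95489569
  rot[9] = $954895697
Sorted (with $ < everything):
  sorted[0] = $954895697
  sorted[1] = 4895697$95
  sorted[2] = 54895697$9
  sorted[3] = 5697$95489
  sorted[4] = 697$954895
  sorted[5] = 7$95489569
  sorted[6] = 895697$954
  sorted[7] = 954895697$
  sorted[8] = 95697$9548
  sorted[9] = 97$9548956
sorted[6] = 895697$954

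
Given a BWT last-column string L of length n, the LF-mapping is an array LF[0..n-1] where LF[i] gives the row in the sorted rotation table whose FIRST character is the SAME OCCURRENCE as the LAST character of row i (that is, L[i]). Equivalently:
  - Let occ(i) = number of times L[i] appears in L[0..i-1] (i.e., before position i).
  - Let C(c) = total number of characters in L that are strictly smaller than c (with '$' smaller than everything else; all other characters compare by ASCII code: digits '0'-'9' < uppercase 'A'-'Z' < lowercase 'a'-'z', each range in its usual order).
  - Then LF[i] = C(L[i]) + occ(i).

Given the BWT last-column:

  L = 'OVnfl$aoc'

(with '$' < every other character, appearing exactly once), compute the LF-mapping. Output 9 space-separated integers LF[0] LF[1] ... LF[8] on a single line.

Char counts: '$':1, 'O':1, 'V':1, 'a':1, 'c':1, 'f':1, 'l':1, 'n':1, 'o':1
C (first-col start): C('$')=0, C('O')=1, C('V')=2, C('a')=3, C('c')=4, C('f')=5, C('l')=6, C('n')=7, C('o')=8
L[0]='O': occ=0, LF[0]=C('O')+0=1+0=1
L[1]='V': occ=0, LF[1]=C('V')+0=2+0=2
L[2]='n': occ=0, LF[2]=C('n')+0=7+0=7
L[3]='f': occ=0, LF[3]=C('f')+0=5+0=5
L[4]='l': occ=0, LF[4]=C('l')+0=6+0=6
L[5]='$': occ=0, LF[5]=C('$')+0=0+0=0
L[6]='a': occ=0, LF[6]=C('a')+0=3+0=3
L[7]='o': occ=0, LF[7]=C('o')+0=8+0=8
L[8]='c': occ=0, LF[8]=C('c')+0=4+0=4

Answer: 1 2 7 5 6 0 3 8 4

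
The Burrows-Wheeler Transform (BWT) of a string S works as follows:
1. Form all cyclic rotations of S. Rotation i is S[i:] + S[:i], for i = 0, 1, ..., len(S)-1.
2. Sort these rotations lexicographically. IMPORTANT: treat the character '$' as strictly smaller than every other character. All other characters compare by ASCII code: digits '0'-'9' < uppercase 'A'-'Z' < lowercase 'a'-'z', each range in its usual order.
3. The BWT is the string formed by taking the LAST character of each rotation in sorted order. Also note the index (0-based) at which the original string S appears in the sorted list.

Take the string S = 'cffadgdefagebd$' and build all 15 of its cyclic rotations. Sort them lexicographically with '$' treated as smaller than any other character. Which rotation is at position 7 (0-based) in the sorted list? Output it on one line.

All 15 rotations (rotation i = S[i:]+S[:i]):
  rot[0] = cffadgdefagebd$
  rot[1] = ffadgdefagebd$c
  rot[2] = fadgdefagebd$cf
  rot[3] = adgdefagebd$cff
  rot[4] = dgdefagebd$cffa
  rot[5] = gdefagebd$cffad
  rot[6] = defagebd$cffadg
  rot[7] = efagebd$cffadgd
  rot[8] = fagebd$cffadgde
  rot[9] = agebd$cffadgdef
  rot[10] = gebd$cffadgdefa
  rot[11] = ebd$cffadgdefag
  rot[12] = bd$cffadgdefage
  rot[13] = d$cffadgdefageb
  rot[14] = $cffadgdefagebd
Sorted (with $ < everything):
  sorted[0] = $cffadgdefagebd
  sorted[1] = adgdefagebd$cff
  sorted[2] = agebd$cffadgdef
  sorted[3] = bd$cffadgdefage
  sorted[4] = cffadgdefagebd$
  sorted[5] = d$cffadgdefageb
  sorted[6] = defagebd$cffadg
  sorted[7] = dgdefagebd$cffa
  sorted[8] = ebd$cffadgdefag
  sorted[9] = efagebd$cffadgd
  sorted[10] = fadgdefagebd$cf
  sorted[11] = fagebd$cffadgde
  sorted[12] = ffadgdefagebd$c
  sorted[13] = gdefagebd$cffad
  sorted[14] = gebd$cffadgdefa
sorted[7] = dgdefagebd$cffa

Answer: dgdefagebd$cffa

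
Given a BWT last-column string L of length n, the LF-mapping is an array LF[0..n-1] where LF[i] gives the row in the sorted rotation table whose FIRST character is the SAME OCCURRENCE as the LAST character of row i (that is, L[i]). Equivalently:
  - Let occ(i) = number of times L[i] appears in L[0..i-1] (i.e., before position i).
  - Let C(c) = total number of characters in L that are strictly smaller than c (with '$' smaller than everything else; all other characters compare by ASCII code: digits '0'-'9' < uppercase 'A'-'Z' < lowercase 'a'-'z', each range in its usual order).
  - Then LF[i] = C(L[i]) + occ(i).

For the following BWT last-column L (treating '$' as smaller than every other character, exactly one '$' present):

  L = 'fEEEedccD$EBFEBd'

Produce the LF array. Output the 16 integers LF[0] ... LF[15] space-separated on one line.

Answer: 15 4 5 6 14 12 10 11 3 0 7 1 9 8 2 13

Derivation:
Char counts: '$':1, 'B':2, 'D':1, 'E':5, 'F':1, 'c':2, 'd':2, 'e':1, 'f':1
C (first-col start): C('$')=0, C('B')=1, C('D')=3, C('E')=4, C('F')=9, C('c')=10, C('d')=12, C('e')=14, C('f')=15
L[0]='f': occ=0, LF[0]=C('f')+0=15+0=15
L[1]='E': occ=0, LF[1]=C('E')+0=4+0=4
L[2]='E': occ=1, LF[2]=C('E')+1=4+1=5
L[3]='E': occ=2, LF[3]=C('E')+2=4+2=6
L[4]='e': occ=0, LF[4]=C('e')+0=14+0=14
L[5]='d': occ=0, LF[5]=C('d')+0=12+0=12
L[6]='c': occ=0, LF[6]=C('c')+0=10+0=10
L[7]='c': occ=1, LF[7]=C('c')+1=10+1=11
L[8]='D': occ=0, LF[8]=C('D')+0=3+0=3
L[9]='$': occ=0, LF[9]=C('$')+0=0+0=0
L[10]='E': occ=3, LF[10]=C('E')+3=4+3=7
L[11]='B': occ=0, LF[11]=C('B')+0=1+0=1
L[12]='F': occ=0, LF[12]=C('F')+0=9+0=9
L[13]='E': occ=4, LF[13]=C('E')+4=4+4=8
L[14]='B': occ=1, LF[14]=C('B')+1=1+1=2
L[15]='d': occ=1, LF[15]=C('d')+1=12+1=13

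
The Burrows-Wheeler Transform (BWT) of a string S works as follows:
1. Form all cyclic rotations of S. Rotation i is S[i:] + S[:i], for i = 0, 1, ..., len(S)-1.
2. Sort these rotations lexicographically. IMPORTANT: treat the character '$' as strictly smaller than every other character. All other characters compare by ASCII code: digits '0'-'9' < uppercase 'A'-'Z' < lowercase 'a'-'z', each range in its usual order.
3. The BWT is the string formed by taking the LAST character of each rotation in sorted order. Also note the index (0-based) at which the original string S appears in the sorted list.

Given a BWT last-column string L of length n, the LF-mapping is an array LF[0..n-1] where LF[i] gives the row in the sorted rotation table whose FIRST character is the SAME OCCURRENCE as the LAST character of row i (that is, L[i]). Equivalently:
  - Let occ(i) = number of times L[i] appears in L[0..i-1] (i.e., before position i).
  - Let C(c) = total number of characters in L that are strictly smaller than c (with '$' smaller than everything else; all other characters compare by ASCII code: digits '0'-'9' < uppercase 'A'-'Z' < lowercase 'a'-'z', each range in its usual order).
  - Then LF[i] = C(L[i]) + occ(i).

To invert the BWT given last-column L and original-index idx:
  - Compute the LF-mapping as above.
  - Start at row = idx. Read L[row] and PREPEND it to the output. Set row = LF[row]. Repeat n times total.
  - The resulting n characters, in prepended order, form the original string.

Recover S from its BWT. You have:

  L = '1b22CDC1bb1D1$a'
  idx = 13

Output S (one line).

LF mapping: 1 12 5 6 7 9 8 2 13 14 3 10 4 0 11
Walk LF starting at row 13, prepending L[row]:
  step 1: row=13, L[13]='$', prepend. Next row=LF[13]=0
  step 2: row=0, L[0]='1', prepend. Next row=LF[0]=1
  step 3: row=1, L[1]='b', prepend. Next row=LF[1]=12
  step 4: row=12, L[12]='1', prepend. Next row=LF[12]=4
  step 5: row=4, L[4]='C', prepend. Next row=LF[4]=7
  step 6: row=7, L[7]='1', prepend. Next row=LF[7]=2
  step 7: row=2, L[2]='2', prepend. Next row=LF[2]=5
  step 8: row=5, L[5]='D', prepend. Next row=LF[5]=9
  step 9: row=9, L[9]='b', prepend. Next row=LF[9]=14
  step 10: row=14, L[14]='a', prepend. Next row=LF[14]=11
  step 11: row=11, L[11]='D', prepend. Next row=LF[11]=10
  step 12: row=10, L[10]='1', prepend. Next row=LF[10]=3
  step 13: row=3, L[3]='2', prepend. Next row=LF[3]=6
  step 14: row=6, L[6]='C', prepend. Next row=LF[6]=8
  step 15: row=8, L[8]='b', prepend. Next row=LF[8]=13
Reversed output: bC21DabD21C1b1$

Answer: bC21DabD21C1b1$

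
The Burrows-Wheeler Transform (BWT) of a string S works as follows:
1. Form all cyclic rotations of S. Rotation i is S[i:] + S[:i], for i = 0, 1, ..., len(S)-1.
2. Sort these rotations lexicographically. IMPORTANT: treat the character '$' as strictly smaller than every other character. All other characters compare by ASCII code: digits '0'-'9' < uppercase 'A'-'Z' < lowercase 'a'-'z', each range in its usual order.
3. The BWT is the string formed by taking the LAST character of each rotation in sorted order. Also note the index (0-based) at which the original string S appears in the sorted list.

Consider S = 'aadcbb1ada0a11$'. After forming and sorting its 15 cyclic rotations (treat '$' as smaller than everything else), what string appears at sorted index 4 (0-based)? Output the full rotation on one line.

Answer: 1ada0a11$aadcbb

Derivation:
All 15 rotations (rotation i = S[i:]+S[:i]):
  rot[0] = aadcbb1ada0a11$
  rot[1] = adcbb1ada0a11$a
  rot[2] = dcbb1ada0a11$aa
  rot[3] = cbb1ada0a11$aad
  rot[4] = bb1ada0a11$aadc
  rot[5] = b1ada0a11$aadcb
  rot[6] = 1ada0a11$aadcbb
  rot[7] = ada0a11$aadcbb1
  rot[8] = da0a11$aadcbb1a
  rot[9] = a0a11$aadcbb1ad
  rot[10] = 0a11$aadcbb1ada
  rot[11] = a11$aadcbb1ada0
  rot[12] = 11$aadcbb1ada0a
  rot[13] = 1$aadcbb1ada0a1
  rot[14] = $aadcbb1ada0a11
Sorted (with $ < everything):
  sorted[0] = $aadcbb1ada0a11
  sorted[1] = 0a11$aadcbb1ada
  sorted[2] = 1$aadcbb1ada0a1
  sorted[3] = 11$aadcbb1ada0a
  sorted[4] = 1ada0a11$aadcbb
  sorted[5] = a0a11$aadcbb1ad
  sorted[6] = a11$aadcbb1ada0
  sorted[7] = aadcbb1ada0a11$
  sorted[8] = ada0a11$aadcbb1
  sorted[9] = adcbb1ada0a11$a
  sorted[10] = b1ada0a11$aadcb
  sorted[11] = bb1ada0a11$aadc
  sorted[12] = cbb1ada0a11$aad
  sorted[13] = da0a11$aadcbb1a
  sorted[14] = dcbb1ada0a11$aa
sorted[4] = 1ada0a11$aadcbb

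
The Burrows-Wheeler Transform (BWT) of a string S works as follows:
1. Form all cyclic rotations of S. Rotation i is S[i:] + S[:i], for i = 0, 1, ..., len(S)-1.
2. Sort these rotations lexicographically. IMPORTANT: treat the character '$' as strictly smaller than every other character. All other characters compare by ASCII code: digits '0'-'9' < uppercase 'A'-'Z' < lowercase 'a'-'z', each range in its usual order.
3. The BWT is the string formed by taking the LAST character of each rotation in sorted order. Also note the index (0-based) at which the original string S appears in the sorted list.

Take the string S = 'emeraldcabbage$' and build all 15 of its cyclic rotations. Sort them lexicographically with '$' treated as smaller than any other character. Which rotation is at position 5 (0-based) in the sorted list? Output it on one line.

Answer: bbage$emeraldca

Derivation:
All 15 rotations (rotation i = S[i:]+S[:i]):
  rot[0] = emeraldcabbage$
  rot[1] = meraldcabbage$e
  rot[2] = eraldcabbage$em
  rot[3] = raldcabbage$eme
  rot[4] = aldcabbage$emer
  rot[5] = ldcabbage$emera
  rot[6] = dcabbage$emeral
  rot[7] = cabbage$emerald
  rot[8] = abbage$emeraldc
  rot[9] = bbage$emeraldca
  rot[10] = bage$emeraldcab
  rot[11] = age$emeraldcabb
  rot[12] = ge$emeraldcabba
  rot[13] = e$emeraldcabbag
  rot[14] = $emeraldcabbage
Sorted (with $ < everything):
  sorted[0] = $emeraldcabbage
  sorted[1] = abbage$emeraldc
  sorted[2] = age$emeraldcabb
  sorted[3] = aldcabbage$emer
  sorted[4] = bage$emeraldcab
  sorted[5] = bbage$emeraldca
  sorted[6] = cabbage$emerald
  sorted[7] = dcabbage$emeral
  sorted[8] = e$emeraldcabbag
  sorted[9] = emeraldcabbage$
  sorted[10] = eraldcabbage$em
  sorted[11] = ge$emeraldcabba
  sorted[12] = ldcabbage$emera
  sorted[13] = meraldcabbage$e
  sorted[14] = raldcabbage$eme
sorted[5] = bbage$emeraldca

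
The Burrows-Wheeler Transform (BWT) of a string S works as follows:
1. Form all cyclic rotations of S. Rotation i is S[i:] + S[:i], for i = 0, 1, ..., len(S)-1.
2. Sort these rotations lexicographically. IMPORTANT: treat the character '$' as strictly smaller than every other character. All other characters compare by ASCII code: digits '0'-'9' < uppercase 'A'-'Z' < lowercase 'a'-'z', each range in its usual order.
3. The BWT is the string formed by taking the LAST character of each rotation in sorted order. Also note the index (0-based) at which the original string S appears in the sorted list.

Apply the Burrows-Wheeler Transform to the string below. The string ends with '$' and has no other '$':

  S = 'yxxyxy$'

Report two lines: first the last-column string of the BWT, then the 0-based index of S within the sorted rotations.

Answer: yyyxx$x
5

Derivation:
All 7 rotations (rotation i = S[i:]+S[:i]):
  rot[0] = yxxyxy$
  rot[1] = xxyxy$y
  rot[2] = xyxy$yx
  rot[3] = yxy$yxx
  rot[4] = xy$yxxy
  rot[5] = y$yxxyx
  rot[6] = $yxxyxy
Sorted (with $ < everything):
  sorted[0] = $yxxyxy  (last char: 'y')
  sorted[1] = xxyxy$y  (last char: 'y')
  sorted[2] = xy$yxxy  (last char: 'y')
  sorted[3] = xyxy$yx  (last char: 'x')
  sorted[4] = y$yxxyx  (last char: 'x')
  sorted[5] = yxxyxy$  (last char: '$')
  sorted[6] = yxy$yxx  (last char: 'x')
Last column: yyyxx$x
Original string S is at sorted index 5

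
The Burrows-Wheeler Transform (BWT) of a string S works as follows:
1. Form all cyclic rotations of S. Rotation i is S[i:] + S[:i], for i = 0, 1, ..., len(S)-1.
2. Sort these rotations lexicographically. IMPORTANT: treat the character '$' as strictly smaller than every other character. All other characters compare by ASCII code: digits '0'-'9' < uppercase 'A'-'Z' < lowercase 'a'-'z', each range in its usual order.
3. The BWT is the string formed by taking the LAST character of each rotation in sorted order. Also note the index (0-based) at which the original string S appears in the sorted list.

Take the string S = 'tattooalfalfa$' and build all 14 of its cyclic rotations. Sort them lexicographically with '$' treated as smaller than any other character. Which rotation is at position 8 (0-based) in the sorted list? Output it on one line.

Answer: lfalfa$tattooa

Derivation:
All 14 rotations (rotation i = S[i:]+S[:i]):
  rot[0] = tattooalfalfa$
  rot[1] = attooalfalfa$t
  rot[2] = ttooalfalfa$ta
  rot[3] = tooalfalfa$tat
  rot[4] = ooalfalfa$tatt
  rot[5] = oalfalfa$tatto
  rot[6] = alfalfa$tattoo
  rot[7] = lfalfa$tattooa
  rot[8] = falfa$tattooal
  rot[9] = alfa$tattooalf
  rot[10] = lfa$tattooalfa
  rot[11] = fa$tattooalfal
  rot[12] = a$tattooalfalf
  rot[13] = $tattooalfalfa
Sorted (with $ < everything):
  sorted[0] = $tattooalfalfa
  sorted[1] = a$tattooalfalf
  sorted[2] = alfa$tattooalf
  sorted[3] = alfalfa$tattoo
  sorted[4] = attooalfalfa$t
  sorted[5] = fa$tattooalfal
  sorted[6] = falfa$tattooal
  sorted[7] = lfa$tattooalfa
  sorted[8] = lfalfa$tattooa
  sorted[9] = oalfalfa$tatto
  sorted[10] = ooalfalfa$tatt
  sorted[11] = tattooalfalfa$
  sorted[12] = tooalfalfa$tat
  sorted[13] = ttooalfalfa$ta
sorted[8] = lfalfa$tattooa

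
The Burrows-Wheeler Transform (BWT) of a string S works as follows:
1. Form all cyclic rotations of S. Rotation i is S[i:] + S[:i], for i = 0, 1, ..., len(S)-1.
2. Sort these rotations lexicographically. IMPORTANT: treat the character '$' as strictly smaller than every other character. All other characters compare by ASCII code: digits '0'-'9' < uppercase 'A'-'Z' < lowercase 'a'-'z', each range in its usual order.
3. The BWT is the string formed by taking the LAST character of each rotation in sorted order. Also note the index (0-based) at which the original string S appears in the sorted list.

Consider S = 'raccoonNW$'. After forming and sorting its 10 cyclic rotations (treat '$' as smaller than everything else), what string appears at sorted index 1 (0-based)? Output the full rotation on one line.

All 10 rotations (rotation i = S[i:]+S[:i]):
  rot[0] = raccoonNW$
  rot[1] = accoonNW$r
  rot[2] = ccoonNW$ra
  rot[3] = coonNW$rac
  rot[4] = oonNW$racc
  rot[5] = onNW$racco
  rot[6] = nNW$raccoo
  rot[7] = NW$raccoon
  rot[8] = W$raccoonN
  rot[9] = $raccoonNW
Sorted (with $ < everything):
  sorted[0] = $raccoonNW
  sorted[1] = NW$raccoon
  sorted[2] = W$raccoonN
  sorted[3] = accoonNW$r
  sorted[4] = ccoonNW$ra
  sorted[5] = coonNW$rac
  sorted[6] = nNW$raccoo
  sorted[7] = onNW$racco
  sorted[8] = oonNW$racc
  sorted[9] = raccoonNW$
sorted[1] = NW$raccoon

Answer: NW$raccoon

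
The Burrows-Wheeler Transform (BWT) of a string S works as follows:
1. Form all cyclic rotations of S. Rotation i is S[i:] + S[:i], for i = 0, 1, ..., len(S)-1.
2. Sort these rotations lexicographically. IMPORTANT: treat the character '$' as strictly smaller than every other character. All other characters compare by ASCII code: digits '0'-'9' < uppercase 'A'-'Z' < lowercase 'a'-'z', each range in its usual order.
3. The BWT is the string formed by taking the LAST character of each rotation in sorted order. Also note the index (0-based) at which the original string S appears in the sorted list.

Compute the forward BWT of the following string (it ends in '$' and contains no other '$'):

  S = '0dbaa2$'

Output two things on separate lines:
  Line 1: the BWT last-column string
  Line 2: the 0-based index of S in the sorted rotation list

Answer: 2$aabd0
1

Derivation:
All 7 rotations (rotation i = S[i:]+S[:i]):
  rot[0] = 0dbaa2$
  rot[1] = dbaa2$0
  rot[2] = baa2$0d
  rot[3] = aa2$0db
  rot[4] = a2$0dba
  rot[5] = 2$0dbaa
  rot[6] = $0dbaa2
Sorted (with $ < everything):
  sorted[0] = $0dbaa2  (last char: '2')
  sorted[1] = 0dbaa2$  (last char: '$')
  sorted[2] = 2$0dbaa  (last char: 'a')
  sorted[3] = a2$0dba  (last char: 'a')
  sorted[4] = aa2$0db  (last char: 'b')
  sorted[5] = baa2$0d  (last char: 'd')
  sorted[6] = dbaa2$0  (last char: '0')
Last column: 2$aabd0
Original string S is at sorted index 1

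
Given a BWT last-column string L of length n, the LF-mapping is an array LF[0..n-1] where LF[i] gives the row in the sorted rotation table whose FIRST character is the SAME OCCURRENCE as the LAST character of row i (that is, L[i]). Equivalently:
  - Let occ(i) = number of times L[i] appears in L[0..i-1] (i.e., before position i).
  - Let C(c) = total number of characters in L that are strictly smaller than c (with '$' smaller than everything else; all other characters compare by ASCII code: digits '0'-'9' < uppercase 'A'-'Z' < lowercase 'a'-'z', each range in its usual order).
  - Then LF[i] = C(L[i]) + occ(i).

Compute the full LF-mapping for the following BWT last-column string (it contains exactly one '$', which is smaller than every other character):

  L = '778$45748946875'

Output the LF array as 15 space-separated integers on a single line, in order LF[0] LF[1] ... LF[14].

Char counts: '$':1, '4':3, '5':2, '6':1, '7':4, '8':3, '9':1
C (first-col start): C('$')=0, C('4')=1, C('5')=4, C('6')=6, C('7')=7, C('8')=11, C('9')=14
L[0]='7': occ=0, LF[0]=C('7')+0=7+0=7
L[1]='7': occ=1, LF[1]=C('7')+1=7+1=8
L[2]='8': occ=0, LF[2]=C('8')+0=11+0=11
L[3]='$': occ=0, LF[3]=C('$')+0=0+0=0
L[4]='4': occ=0, LF[4]=C('4')+0=1+0=1
L[5]='5': occ=0, LF[5]=C('5')+0=4+0=4
L[6]='7': occ=2, LF[6]=C('7')+2=7+2=9
L[7]='4': occ=1, LF[7]=C('4')+1=1+1=2
L[8]='8': occ=1, LF[8]=C('8')+1=11+1=12
L[9]='9': occ=0, LF[9]=C('9')+0=14+0=14
L[10]='4': occ=2, LF[10]=C('4')+2=1+2=3
L[11]='6': occ=0, LF[11]=C('6')+0=6+0=6
L[12]='8': occ=2, LF[12]=C('8')+2=11+2=13
L[13]='7': occ=3, LF[13]=C('7')+3=7+3=10
L[14]='5': occ=1, LF[14]=C('5')+1=4+1=5

Answer: 7 8 11 0 1 4 9 2 12 14 3 6 13 10 5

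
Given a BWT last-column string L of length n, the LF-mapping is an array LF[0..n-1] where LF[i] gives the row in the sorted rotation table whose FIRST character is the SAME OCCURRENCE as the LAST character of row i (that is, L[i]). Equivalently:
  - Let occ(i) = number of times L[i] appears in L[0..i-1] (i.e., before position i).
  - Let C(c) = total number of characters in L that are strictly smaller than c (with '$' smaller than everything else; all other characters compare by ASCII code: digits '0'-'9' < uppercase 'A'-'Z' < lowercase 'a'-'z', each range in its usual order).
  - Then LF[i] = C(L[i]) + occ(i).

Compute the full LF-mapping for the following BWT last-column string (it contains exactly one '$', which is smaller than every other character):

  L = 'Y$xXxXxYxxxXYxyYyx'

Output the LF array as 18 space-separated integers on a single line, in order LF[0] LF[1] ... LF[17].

Answer: 4 0 8 1 9 2 10 5 11 12 13 3 6 14 16 7 17 15

Derivation:
Char counts: '$':1, 'X':3, 'Y':4, 'x':8, 'y':2
C (first-col start): C('$')=0, C('X')=1, C('Y')=4, C('x')=8, C('y')=16
L[0]='Y': occ=0, LF[0]=C('Y')+0=4+0=4
L[1]='$': occ=0, LF[1]=C('$')+0=0+0=0
L[2]='x': occ=0, LF[2]=C('x')+0=8+0=8
L[3]='X': occ=0, LF[3]=C('X')+0=1+0=1
L[4]='x': occ=1, LF[4]=C('x')+1=8+1=9
L[5]='X': occ=1, LF[5]=C('X')+1=1+1=2
L[6]='x': occ=2, LF[6]=C('x')+2=8+2=10
L[7]='Y': occ=1, LF[7]=C('Y')+1=4+1=5
L[8]='x': occ=3, LF[8]=C('x')+3=8+3=11
L[9]='x': occ=4, LF[9]=C('x')+4=8+4=12
L[10]='x': occ=5, LF[10]=C('x')+5=8+5=13
L[11]='X': occ=2, LF[11]=C('X')+2=1+2=3
L[12]='Y': occ=2, LF[12]=C('Y')+2=4+2=6
L[13]='x': occ=6, LF[13]=C('x')+6=8+6=14
L[14]='y': occ=0, LF[14]=C('y')+0=16+0=16
L[15]='Y': occ=3, LF[15]=C('Y')+3=4+3=7
L[16]='y': occ=1, LF[16]=C('y')+1=16+1=17
L[17]='x': occ=7, LF[17]=C('x')+7=8+7=15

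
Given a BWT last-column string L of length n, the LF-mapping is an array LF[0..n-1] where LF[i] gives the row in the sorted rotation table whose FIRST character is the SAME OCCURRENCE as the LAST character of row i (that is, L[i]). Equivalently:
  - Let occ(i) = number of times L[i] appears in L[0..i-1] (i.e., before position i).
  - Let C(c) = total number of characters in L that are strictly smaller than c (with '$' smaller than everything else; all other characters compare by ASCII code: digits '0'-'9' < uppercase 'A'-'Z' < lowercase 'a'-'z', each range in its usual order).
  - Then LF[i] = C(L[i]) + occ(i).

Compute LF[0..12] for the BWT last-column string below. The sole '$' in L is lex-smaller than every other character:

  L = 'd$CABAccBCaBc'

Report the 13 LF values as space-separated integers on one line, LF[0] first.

Answer: 12 0 6 1 3 2 9 10 4 7 8 5 11

Derivation:
Char counts: '$':1, 'A':2, 'B':3, 'C':2, 'a':1, 'c':3, 'd':1
C (first-col start): C('$')=0, C('A')=1, C('B')=3, C('C')=6, C('a')=8, C('c')=9, C('d')=12
L[0]='d': occ=0, LF[0]=C('d')+0=12+0=12
L[1]='$': occ=0, LF[1]=C('$')+0=0+0=0
L[2]='C': occ=0, LF[2]=C('C')+0=6+0=6
L[3]='A': occ=0, LF[3]=C('A')+0=1+0=1
L[4]='B': occ=0, LF[4]=C('B')+0=3+0=3
L[5]='A': occ=1, LF[5]=C('A')+1=1+1=2
L[6]='c': occ=0, LF[6]=C('c')+0=9+0=9
L[7]='c': occ=1, LF[7]=C('c')+1=9+1=10
L[8]='B': occ=1, LF[8]=C('B')+1=3+1=4
L[9]='C': occ=1, LF[9]=C('C')+1=6+1=7
L[10]='a': occ=0, LF[10]=C('a')+0=8+0=8
L[11]='B': occ=2, LF[11]=C('B')+2=3+2=5
L[12]='c': occ=2, LF[12]=C('c')+2=9+2=11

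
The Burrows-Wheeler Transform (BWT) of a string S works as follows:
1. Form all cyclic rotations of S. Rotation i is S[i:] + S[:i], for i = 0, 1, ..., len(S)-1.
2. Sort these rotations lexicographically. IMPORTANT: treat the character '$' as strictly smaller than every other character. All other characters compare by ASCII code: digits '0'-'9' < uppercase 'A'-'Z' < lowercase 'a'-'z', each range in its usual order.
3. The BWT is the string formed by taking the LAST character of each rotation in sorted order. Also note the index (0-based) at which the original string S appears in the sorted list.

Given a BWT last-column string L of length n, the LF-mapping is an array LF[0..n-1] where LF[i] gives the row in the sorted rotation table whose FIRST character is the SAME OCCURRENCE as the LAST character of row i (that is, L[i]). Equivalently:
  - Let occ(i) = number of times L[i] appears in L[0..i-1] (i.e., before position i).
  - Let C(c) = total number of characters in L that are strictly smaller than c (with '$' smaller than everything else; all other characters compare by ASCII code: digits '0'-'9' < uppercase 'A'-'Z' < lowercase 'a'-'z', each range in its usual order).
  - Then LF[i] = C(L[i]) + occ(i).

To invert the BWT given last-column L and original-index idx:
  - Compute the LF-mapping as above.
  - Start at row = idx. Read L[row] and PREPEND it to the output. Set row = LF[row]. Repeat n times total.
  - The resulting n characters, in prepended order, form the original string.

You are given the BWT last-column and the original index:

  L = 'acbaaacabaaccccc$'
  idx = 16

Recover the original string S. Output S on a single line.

LF mapping: 1 10 8 2 3 4 11 5 9 6 7 12 13 14 15 16 0
Walk LF starting at row 16, prepending L[row]:
  step 1: row=16, L[16]='$', prepend. Next row=LF[16]=0
  step 2: row=0, L[0]='a', prepend. Next row=LF[0]=1
  step 3: row=1, L[1]='c', prepend. Next row=LF[1]=10
  step 4: row=10, L[10]='a', prepend. Next row=LF[10]=7
  step 5: row=7, L[7]='a', prepend. Next row=LF[7]=5
  step 6: row=5, L[5]='a', prepend. Next row=LF[5]=4
  step 7: row=4, L[4]='a', prepend. Next row=LF[4]=3
  step 8: row=3, L[3]='a', prepend. Next row=LF[3]=2
  step 9: row=2, L[2]='b', prepend. Next row=LF[2]=8
  step 10: row=8, L[8]='b', prepend. Next row=LF[8]=9
  step 11: row=9, L[9]='a', prepend. Next row=LF[9]=6
  step 12: row=6, L[6]='c', prepend. Next row=LF[6]=11
  step 13: row=11, L[11]='c', prepend. Next row=LF[11]=12
  step 14: row=12, L[12]='c', prepend. Next row=LF[12]=13
  step 15: row=13, L[13]='c', prepend. Next row=LF[13]=14
  step 16: row=14, L[14]='c', prepend. Next row=LF[14]=15
  step 17: row=15, L[15]='c', prepend. Next row=LF[15]=16
Reversed output: ccccccabbaaaaaca$

Answer: ccccccabbaaaaaca$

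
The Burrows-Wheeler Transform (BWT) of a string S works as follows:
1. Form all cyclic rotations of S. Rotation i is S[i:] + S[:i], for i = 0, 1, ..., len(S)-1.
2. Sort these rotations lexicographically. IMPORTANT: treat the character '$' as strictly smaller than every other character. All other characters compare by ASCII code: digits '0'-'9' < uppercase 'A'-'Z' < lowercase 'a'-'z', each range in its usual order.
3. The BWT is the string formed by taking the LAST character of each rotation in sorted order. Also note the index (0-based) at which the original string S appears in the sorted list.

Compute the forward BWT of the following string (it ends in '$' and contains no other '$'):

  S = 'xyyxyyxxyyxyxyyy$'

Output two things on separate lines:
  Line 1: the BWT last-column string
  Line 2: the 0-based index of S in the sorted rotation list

Answer: yyyyx$yyyyyxyxxxx
5

Derivation:
All 17 rotations (rotation i = S[i:]+S[:i]):
  rot[0] = xyyxyyxxyyxyxyyy$
  rot[1] = yyxyyxxyyxyxyyy$x
  rot[2] = yxyyxxyyxyxyyy$xy
  rot[3] = xyyxxyyxyxyyy$xyy
  rot[4] = yyxxyyxyxyyy$xyyx
  rot[5] = yxxyyxyxyyy$xyyxy
  rot[6] = xxyyxyxyyy$xyyxyy
  rot[7] = xyyxyxyyy$xyyxyyx
  rot[8] = yyxyxyyy$xyyxyyxx
  rot[9] = yxyxyyy$xyyxyyxxy
  rot[10] = xyxyyy$xyyxyyxxyy
  rot[11] = yxyyy$xyyxyyxxyyx
  rot[12] = xyyy$xyyxyyxxyyxy
  rot[13] = yyy$xyyxyyxxyyxyx
  rot[14] = yy$xyyxyyxxyyxyxy
  rot[15] = y$xyyxyyxxyyxyxyy
  rot[16] = $xyyxyyxxyyxyxyyy
Sorted (with $ < everything):
  sorted[0] = $xyyxyyxxyyxyxyyy  (last char: 'y')
  sorted[1] = xxyyxyxyyy$xyyxyy  (last char: 'y')
  sorted[2] = xyxyyy$xyyxyyxxyy  (last char: 'y')
  sorted[3] = xyyxxyyxyxyyy$xyy  (last char: 'y')
  sorted[4] = xyyxyxyyy$xyyxyyx  (last char: 'x')
  sorted[5] = xyyxyyxxyyxyxyyy$  (last char: '$')
  sorted[6] = xyyy$xyyxyyxxyyxy  (last char: 'y')
  sorted[7] = y$xyyxyyxxyyxyxyy  (last char: 'y')
  sorted[8] = yxxyyxyxyyy$xyyxy  (last char: 'y')
  sorted[9] = yxyxyyy$xyyxyyxxy  (last char: 'y')
  sorted[10] = yxyyxxyyxyxyyy$xy  (last char: 'y')
  sorted[11] = yxyyy$xyyxyyxxyyx  (last char: 'x')
  sorted[12] = yy$xyyxyyxxyyxyxy  (last char: 'y')
  sorted[13] = yyxxyyxyxyyy$xyyx  (last char: 'x')
  sorted[14] = yyxyxyyy$xyyxyyxx  (last char: 'x')
  sorted[15] = yyxyyxxyyxyxyyy$x  (last char: 'x')
  sorted[16] = yyy$xyyxyyxxyyxyx  (last char: 'x')
Last column: yyyyx$yyyyyxyxxxx
Original string S is at sorted index 5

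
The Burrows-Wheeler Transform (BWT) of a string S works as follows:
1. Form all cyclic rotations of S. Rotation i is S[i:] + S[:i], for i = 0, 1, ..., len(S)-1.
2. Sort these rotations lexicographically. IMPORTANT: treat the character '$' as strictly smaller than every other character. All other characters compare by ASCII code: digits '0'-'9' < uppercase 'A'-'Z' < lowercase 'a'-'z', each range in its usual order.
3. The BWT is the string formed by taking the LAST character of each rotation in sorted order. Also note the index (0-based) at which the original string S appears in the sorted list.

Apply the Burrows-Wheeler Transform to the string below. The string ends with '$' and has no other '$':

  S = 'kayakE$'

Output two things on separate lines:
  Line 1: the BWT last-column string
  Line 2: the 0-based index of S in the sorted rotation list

Answer: Ekyka$a
5

Derivation:
All 7 rotations (rotation i = S[i:]+S[:i]):
  rot[0] = kayakE$
  rot[1] = ayakE$k
  rot[2] = yakE$ka
  rot[3] = akE$kay
  rot[4] = kE$kaya
  rot[5] = E$kayak
  rot[6] = $kayakE
Sorted (with $ < everything):
  sorted[0] = $kayakE  (last char: 'E')
  sorted[1] = E$kayak  (last char: 'k')
  sorted[2] = akE$kay  (last char: 'y')
  sorted[3] = ayakE$k  (last char: 'k')
  sorted[4] = kE$kaya  (last char: 'a')
  sorted[5] = kayakE$  (last char: '$')
  sorted[6] = yakE$ka  (last char: 'a')
Last column: Ekyka$a
Original string S is at sorted index 5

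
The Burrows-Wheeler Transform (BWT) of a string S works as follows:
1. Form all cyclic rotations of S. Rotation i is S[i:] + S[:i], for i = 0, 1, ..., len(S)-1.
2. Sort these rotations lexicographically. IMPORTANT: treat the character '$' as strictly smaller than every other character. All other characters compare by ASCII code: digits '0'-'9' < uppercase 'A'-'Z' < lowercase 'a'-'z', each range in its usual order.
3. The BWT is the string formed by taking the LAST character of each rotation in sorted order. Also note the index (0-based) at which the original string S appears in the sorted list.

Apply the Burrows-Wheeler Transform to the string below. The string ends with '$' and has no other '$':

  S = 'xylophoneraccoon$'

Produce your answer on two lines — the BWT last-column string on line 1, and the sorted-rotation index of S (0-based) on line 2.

All 17 rotations (rotation i = S[i:]+S[:i]):
  rot[0] = xylophoneraccoon$
  rot[1] = ylophoneraccoon$x
  rot[2] = lophoneraccoon$xy
  rot[3] = ophoneraccoon$xyl
  rot[4] = phoneraccoon$xylo
  rot[5] = honeraccoon$xylop
  rot[6] = oneraccoon$xyloph
  rot[7] = neraccoon$xylopho
  rot[8] = eraccoon$xylophon
  rot[9] = raccoon$xylophone
  rot[10] = accoon$xylophoner
  rot[11] = ccoon$xylophonera
  rot[12] = coon$xylophonerac
  rot[13] = oon$xylophoneracc
  rot[14] = on$xylophoneracco
  rot[15] = n$xylophoneraccoo
  rot[16] = $xylophoneraccoon
Sorted (with $ < everything):
  sorted[0] = $xylophoneraccoon  (last char: 'n')
  sorted[1] = accoon$xylophoner  (last char: 'r')
  sorted[2] = ccoon$xylophonera  (last char: 'a')
  sorted[3] = coon$xylophonerac  (last char: 'c')
  sorted[4] = eraccoon$xylophon  (last char: 'n')
  sorted[5] = honeraccoon$xylop  (last char: 'p')
  sorted[6] = lophoneraccoon$xy  (last char: 'y')
  sorted[7] = n$xylophoneraccoo  (last char: 'o')
  sorted[8] = neraccoon$xylopho  (last char: 'o')
  sorted[9] = on$xylophoneracco  (last char: 'o')
  sorted[10] = oneraccoon$xyloph  (last char: 'h')
  sorted[11] = oon$xylophoneracc  (last char: 'c')
  sorted[12] = ophoneraccoon$xyl  (last char: 'l')
  sorted[13] = phoneraccoon$xylo  (last char: 'o')
  sorted[14] = raccoon$xylophone  (last char: 'e')
  sorted[15] = xylophoneraccoon$  (last char: '$')
  sorted[16] = ylophoneraccoon$x  (last char: 'x')
Last column: nracnpyooohcloe$x
Original string S is at sorted index 15

Answer: nracnpyooohcloe$x
15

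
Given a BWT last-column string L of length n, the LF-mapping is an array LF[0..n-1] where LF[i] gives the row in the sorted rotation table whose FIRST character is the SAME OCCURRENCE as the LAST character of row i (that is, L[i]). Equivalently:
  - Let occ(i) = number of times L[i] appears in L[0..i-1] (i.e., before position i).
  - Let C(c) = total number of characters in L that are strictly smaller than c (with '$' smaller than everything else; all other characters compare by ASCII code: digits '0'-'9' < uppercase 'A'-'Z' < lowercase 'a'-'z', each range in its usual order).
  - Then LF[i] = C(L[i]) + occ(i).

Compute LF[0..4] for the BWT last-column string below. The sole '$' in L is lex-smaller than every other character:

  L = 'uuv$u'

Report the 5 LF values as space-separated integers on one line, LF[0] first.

Answer: 1 2 4 0 3

Derivation:
Char counts: '$':1, 'u':3, 'v':1
C (first-col start): C('$')=0, C('u')=1, C('v')=4
L[0]='u': occ=0, LF[0]=C('u')+0=1+0=1
L[1]='u': occ=1, LF[1]=C('u')+1=1+1=2
L[2]='v': occ=0, LF[2]=C('v')+0=4+0=4
L[3]='$': occ=0, LF[3]=C('$')+0=0+0=0
L[4]='u': occ=2, LF[4]=C('u')+2=1+2=3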